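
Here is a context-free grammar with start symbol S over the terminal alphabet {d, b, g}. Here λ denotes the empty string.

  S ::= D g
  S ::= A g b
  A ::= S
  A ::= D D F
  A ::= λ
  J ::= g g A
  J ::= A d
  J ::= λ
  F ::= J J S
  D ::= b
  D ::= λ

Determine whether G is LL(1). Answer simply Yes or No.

FIRST(S) = {b, d, g}
FIRST(A) = {λ, b, d, g}
FIRST(J) = {λ, b, d, g}
FIRST(F) = {b, d, g}
FIRST(D) = {λ, b}
FOLLOW(S) = {$, b, d, g}
FOLLOW(A) = {b, d, g}
FOLLOW(J) = {b, d, g}
FOLLOW(F) = {b, d, g}
FOLLOW(D) = {b, d, g}
Cell M[A, b] receives both A ::= S and A ::= D D F and A ::= λ — the grammar is not LL(1).

No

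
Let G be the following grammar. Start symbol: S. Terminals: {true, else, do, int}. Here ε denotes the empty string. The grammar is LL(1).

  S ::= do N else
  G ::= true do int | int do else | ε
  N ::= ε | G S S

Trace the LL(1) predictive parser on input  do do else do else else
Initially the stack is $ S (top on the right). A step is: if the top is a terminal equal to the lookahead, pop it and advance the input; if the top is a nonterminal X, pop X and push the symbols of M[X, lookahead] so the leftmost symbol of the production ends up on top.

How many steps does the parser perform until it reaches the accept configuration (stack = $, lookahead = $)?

13

      Stack               Input                      Action
   1  $ S                 do do else do else else $  expand S ::= do N else
   2  $ else N do         do do else do else else $  match do
   3  $ else N            do else do else else $     expand N ::= G S S
   4  $ else S S G        do else do else else $     expand G ::= ε
   5  $ else S S          do else do else else $     expand S ::= do N else
   6  $ else S else N do  do else do else else $     match do
   7  $ else S else N     else do else else $        expand N ::= ε
   8  $ else S else       else do else else $        match else
   9  $ else S            do else else $             expand S ::= do N else
  10  $ else else N do    do else else $             match do
  11  $ else else N       else else $                expand N ::= ε
  12  $ else else         else else $                match else
  13  $ else              else $                     match else
Accept reached after 13 steps.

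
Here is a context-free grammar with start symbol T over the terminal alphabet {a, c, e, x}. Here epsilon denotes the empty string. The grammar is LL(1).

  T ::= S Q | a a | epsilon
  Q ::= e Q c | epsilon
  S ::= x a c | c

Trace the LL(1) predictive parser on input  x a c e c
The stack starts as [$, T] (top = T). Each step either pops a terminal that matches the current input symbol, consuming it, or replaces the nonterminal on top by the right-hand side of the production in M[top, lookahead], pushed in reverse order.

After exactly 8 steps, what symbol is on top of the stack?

step 1: stack=$ T  input=x a c e c $  — expand T ::= S Q
step 2: stack=$ Q S  input=x a c e c $  — expand S ::= x a c
step 3: stack=$ Q c a x  input=x a c e c $  — match x
step 4: stack=$ Q c a  input=a c e c $  — match a
step 5: stack=$ Q c  input=c e c $  — match c
step 6: stack=$ Q  input=e c $  — expand Q ::= e Q c
step 7: stack=$ c Q e  input=e c $  — match e
step 8: stack=$ c Q  input=c $  — expand Q ::= epsilon
Stack after step 8: $ c (top = c).

c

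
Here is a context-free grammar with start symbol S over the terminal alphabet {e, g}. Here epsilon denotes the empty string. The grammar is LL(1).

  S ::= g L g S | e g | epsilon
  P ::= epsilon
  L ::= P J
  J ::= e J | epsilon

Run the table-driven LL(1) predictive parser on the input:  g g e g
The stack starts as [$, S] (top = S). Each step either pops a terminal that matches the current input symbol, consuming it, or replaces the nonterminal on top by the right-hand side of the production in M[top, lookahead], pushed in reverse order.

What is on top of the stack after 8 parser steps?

g

     Stack      Input      Action
  1  $ S        g g e g $  expand S ::= g L g S
  2  $ S g L g  g g e g $  match g
  3  $ S g L    g e g $    expand L ::= P J
  4  $ S g J P  g e g $    expand P ::= epsilon
  5  $ S g J    g e g $    expand J ::= epsilon
  6  $ S g      g e g $    match g
  7  $ S        e g $      expand S ::= e g
  8  $ g e      e g $      match e
Stack after step 8: $ g (top = g).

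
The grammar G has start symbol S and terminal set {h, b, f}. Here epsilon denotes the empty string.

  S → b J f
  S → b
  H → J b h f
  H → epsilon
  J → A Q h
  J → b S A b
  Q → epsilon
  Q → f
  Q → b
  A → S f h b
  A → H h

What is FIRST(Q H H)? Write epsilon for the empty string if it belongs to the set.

FIRST(S) = {b}
FIRST(Q) = {epsilon, b, f}
FIRST(H) = {epsilon, b, h}  (via J b h f)
FIRST(A) = {b, h}  (via S f h b, H h)
FIRST(J) = {b, h}  (via A Q h)
FIRST(Q H H): take FIRST of each symbol in turn, carrying on past any symbol whose FIRST contains epsilon; result {epsilon, b, f, h}.

{epsilon, b, f, h}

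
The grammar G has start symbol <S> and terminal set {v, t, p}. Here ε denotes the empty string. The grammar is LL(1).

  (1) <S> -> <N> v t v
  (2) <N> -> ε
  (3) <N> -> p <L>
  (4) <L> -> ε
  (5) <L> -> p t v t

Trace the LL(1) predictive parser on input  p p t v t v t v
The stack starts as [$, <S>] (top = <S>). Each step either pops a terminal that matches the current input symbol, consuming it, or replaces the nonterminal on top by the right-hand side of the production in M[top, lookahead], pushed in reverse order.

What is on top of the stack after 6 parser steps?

step 1: stack=$ <S>  input=p p t v t v t v $  — expand <S> -> <N> v t v
step 2: stack=$ v t v <N>  input=p p t v t v t v $  — expand <N> -> p <L>
step 3: stack=$ v t v <L> p  input=p p t v t v t v $  — match p
step 4: stack=$ v t v <L>  input=p t v t v t v $  — expand <L> -> p t v t
step 5: stack=$ v t v t v t p  input=p t v t v t v $  — match p
step 6: stack=$ v t v t v t  input=t v t v t v $  — match t
Stack after step 6: $ v t v t v (top = v).

v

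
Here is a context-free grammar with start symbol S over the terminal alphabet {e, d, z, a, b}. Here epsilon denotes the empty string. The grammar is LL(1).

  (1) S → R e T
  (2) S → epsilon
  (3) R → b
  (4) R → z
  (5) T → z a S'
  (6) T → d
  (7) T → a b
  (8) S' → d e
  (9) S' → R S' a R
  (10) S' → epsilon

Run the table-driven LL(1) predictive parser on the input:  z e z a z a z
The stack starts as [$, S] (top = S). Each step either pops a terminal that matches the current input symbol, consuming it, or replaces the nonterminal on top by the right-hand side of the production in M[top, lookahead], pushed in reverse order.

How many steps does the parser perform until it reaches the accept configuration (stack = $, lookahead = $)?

14

step 1: stack=$ S  input=z e z a z a z $  — expand S → R e T
step 2: stack=$ T e R  input=z e z a z a z $  — expand R → z
step 3: stack=$ T e z  input=z e z a z a z $  — match z
step 4: stack=$ T e  input=e z a z a z $  — match e
step 5: stack=$ T  input=z a z a z $  — expand T → z a S'
step 6: stack=$ S' a z  input=z a z a z $  — match z
step 7: stack=$ S' a  input=a z a z $  — match a
step 8: stack=$ S'  input=z a z $  — expand S' → R S' a R
step 9: stack=$ R a S' R  input=z a z $  — expand R → z
step 10: stack=$ R a S' z  input=z a z $  — match z
step 11: stack=$ R a S'  input=a z $  — expand S' → epsilon
step 12: stack=$ R a  input=a z $  — match a
step 13: stack=$ R  input=z $  — expand R → z
step 14: stack=$ z  input=z $  — match z
Accept reached after 14 steps.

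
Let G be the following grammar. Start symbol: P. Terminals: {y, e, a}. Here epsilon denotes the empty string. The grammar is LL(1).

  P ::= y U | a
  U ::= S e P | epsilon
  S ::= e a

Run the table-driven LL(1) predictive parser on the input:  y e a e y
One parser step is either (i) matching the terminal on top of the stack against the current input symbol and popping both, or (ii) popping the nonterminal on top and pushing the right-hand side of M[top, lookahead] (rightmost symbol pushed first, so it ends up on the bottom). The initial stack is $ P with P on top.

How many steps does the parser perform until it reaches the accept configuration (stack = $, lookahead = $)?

      Stack      Input        Action
   1  $ P        y e a e y $  expand P ::= y U
   2  $ U y      y e a e y $  match y
   3  $ U        e a e y $    expand U ::= S e P
   4  $ P e S    e a e y $    expand S ::= e a
   5  $ P e a e  e a e y $    match e
   6  $ P e a    a e y $      match a
   7  $ P e      e y $        match e
   8  $ P        y $          expand P ::= y U
   9  $ U y      y $          match y
  10  $ U        $            expand U ::= epsilon
Accept reached after 10 steps.

10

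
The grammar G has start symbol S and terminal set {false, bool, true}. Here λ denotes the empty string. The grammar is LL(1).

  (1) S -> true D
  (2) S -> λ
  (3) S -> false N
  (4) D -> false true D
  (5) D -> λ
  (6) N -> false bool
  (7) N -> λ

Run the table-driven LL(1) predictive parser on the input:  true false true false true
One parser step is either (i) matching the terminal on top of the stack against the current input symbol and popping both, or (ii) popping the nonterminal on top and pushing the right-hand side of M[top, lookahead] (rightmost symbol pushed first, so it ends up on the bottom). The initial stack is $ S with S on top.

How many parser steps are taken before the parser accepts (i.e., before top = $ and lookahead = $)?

step 1: stack=$ S  input=true false true false true $  — expand S -> true D
step 2: stack=$ D true  input=true false true false true $  — match true
step 3: stack=$ D  input=false true false true $  — expand D -> false true D
step 4: stack=$ D true false  input=false true false true $  — match false
step 5: stack=$ D true  input=true false true $  — match true
step 6: stack=$ D  input=false true $  — expand D -> false true D
step 7: stack=$ D true false  input=false true $  — match false
step 8: stack=$ D true  input=true $  — match true
step 9: stack=$ D  input=$  — expand D -> λ
Accept reached after 9 steps.

9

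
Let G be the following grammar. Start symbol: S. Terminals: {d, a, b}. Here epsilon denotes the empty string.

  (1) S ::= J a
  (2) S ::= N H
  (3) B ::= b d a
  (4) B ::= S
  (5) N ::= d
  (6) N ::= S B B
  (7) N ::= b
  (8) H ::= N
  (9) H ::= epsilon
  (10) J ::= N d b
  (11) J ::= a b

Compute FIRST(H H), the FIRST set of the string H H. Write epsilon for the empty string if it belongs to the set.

FIRST(S) = {a, b, d}  (via J a, N H)
FIRST(B) = {a, b, d}  (via S)
FIRST(N) = {a, b, d}  (via S B B)
FIRST(H) = {epsilon, a, b, d}  (via N)
FIRST(J) = {a, b, d}  (via N d b)
FIRST(H H): take FIRST of each symbol in turn, carrying on past any symbol whose FIRST contains epsilon; result {epsilon, a, b, d}.

{epsilon, a, b, d}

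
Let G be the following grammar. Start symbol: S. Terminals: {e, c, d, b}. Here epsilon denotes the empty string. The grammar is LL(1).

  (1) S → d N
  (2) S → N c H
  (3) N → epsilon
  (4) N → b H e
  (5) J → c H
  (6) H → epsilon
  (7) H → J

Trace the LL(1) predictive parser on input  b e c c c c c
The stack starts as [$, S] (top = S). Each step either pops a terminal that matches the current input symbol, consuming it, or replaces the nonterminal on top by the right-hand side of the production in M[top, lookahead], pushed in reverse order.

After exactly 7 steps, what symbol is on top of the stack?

J

     Stack        Input            Action
  1  $ S          b e c c c c c $  expand S → N c H
  2  $ H c N      b e c c c c c $  expand N → b H e
  3  $ H c e H b  b e c c c c c $  match b
  4  $ H c e H    e c c c c c $    expand H → epsilon
  5  $ H c e      e c c c c c $    match e
  6  $ H c        c c c c c $      match c
  7  $ H          c c c c $        expand H → J
Stack after step 7: $ J (top = J).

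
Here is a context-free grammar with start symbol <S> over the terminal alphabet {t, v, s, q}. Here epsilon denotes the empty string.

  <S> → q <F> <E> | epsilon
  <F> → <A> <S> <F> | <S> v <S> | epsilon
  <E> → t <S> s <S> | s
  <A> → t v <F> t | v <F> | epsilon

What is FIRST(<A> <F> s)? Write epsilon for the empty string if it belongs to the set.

{q, s, t, v}

FIRST(<S>) = {epsilon, q}
FIRST(<E>) = {s, t}
FIRST(<A>) = {epsilon, t, v}
FIRST(<F>) = {epsilon, q, t, v}  (via <A> <S> <F>, <S> v <S>)
FIRST(<A> <F> s): take FIRST of each symbol in turn, carrying on past any symbol whose FIRST contains epsilon; result {q, s, t, v}.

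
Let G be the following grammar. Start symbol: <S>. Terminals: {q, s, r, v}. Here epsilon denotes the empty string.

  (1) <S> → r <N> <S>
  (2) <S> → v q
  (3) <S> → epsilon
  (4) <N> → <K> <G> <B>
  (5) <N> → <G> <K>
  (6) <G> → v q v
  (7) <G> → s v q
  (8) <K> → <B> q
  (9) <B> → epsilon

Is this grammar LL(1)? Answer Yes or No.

FIRST(<S>) = {epsilon, r, v}
FIRST(<N>) = {q, s, v}
FIRST(<G>) = {s, v}
FIRST(<K>) = {q}
FIRST(<B>) = {epsilon}
FOLLOW(<S>) = {$}
FOLLOW(<N>) = {$, r, v}
FOLLOW(<G>) = {$, q, r, v}
FOLLOW(<K>) = {$, r, s, v}
FOLLOW(<B>) = {$, q, r, v}
Each cell of M receives at most one production.

Yes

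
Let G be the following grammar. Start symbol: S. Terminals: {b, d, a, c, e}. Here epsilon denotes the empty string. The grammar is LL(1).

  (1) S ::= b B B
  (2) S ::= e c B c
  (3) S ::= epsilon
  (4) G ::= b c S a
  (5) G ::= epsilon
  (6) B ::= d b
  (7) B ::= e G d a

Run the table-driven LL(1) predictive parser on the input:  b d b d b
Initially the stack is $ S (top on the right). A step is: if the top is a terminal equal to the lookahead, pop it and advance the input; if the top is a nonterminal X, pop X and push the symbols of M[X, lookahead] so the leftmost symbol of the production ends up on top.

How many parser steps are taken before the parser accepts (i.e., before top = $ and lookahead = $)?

8

     Stack    Input        Action
  1  $ S      b d b d b $  expand S ::= b B B
  2  $ B B b  b d b d b $  match b
  3  $ B B    d b d b $    expand B ::= d b
  4  $ B b d  d b d b $    match d
  5  $ B b    b d b $      match b
  6  $ B      d b $        expand B ::= d b
  7  $ b d    d b $        match d
  8  $ b      b $          match b
Accept reached after 8 steps.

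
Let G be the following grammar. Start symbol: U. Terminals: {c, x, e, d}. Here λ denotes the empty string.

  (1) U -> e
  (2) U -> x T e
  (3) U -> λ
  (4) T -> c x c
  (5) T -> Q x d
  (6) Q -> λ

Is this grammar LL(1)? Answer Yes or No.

FIRST(U) = {λ, e, x}
FIRST(T) = {c, x}
FIRST(Q) = {λ}
FOLLOW(U) = {$}
FOLLOW(T) = {e}
FOLLOW(Q) = {x}
Each cell of M receives at most one production.

Yes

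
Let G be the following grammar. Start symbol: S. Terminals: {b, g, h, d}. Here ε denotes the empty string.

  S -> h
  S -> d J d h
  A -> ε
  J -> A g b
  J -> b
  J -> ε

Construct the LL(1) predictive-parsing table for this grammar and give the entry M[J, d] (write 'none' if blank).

FIRST(S): from S->h we get {h}; from S->d J d h we get {d}. So FIRST(S) = {d, h}.
FIRST(A): from A->ε we get {ε}. So FIRST(A) = {ε}.
FIRST(J): from J->A g b we get {g}; from J->b we get {b}; from J->ε we get {ε}. So FIRST(J) = {ε, b, g}.
FOLLOW(S) includes $ since S is the start symbol.
FOLLOW(J): in S->d J d h, J is followed by d h with FIRST {d}. Thus FOLLOW(J) = {d}.
For J -> A g b: FIRST(A g b) = {g}, so it goes in M[J, t] for t ∈ {g}.
For J -> b: FIRST(b) = {b}, so it goes in M[J, t] for t ∈ {b}.
For J -> ε: FIRST(ε) = {ε}, so it goes in M[J, t] for t ∈ {}; since ε ∈ FIRST, also for every t ∈ FOLLOW(J) = {d}.

J -> ε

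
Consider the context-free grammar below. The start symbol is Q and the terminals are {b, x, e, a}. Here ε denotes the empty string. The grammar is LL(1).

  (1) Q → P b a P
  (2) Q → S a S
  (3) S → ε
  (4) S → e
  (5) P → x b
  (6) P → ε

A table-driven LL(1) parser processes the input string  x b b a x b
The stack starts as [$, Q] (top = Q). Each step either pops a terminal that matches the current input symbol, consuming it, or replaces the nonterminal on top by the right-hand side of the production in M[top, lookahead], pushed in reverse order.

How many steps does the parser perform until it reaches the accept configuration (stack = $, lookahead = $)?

9

step 1: stack=$ Q  input=x b b a x b $  — expand Q → P b a P
step 2: stack=$ P a b P  input=x b b a x b $  — expand P → x b
step 3: stack=$ P a b b x  input=x b b a x b $  — match x
step 4: stack=$ P a b b  input=b b a x b $  — match b
step 5: stack=$ P a b  input=b a x b $  — match b
step 6: stack=$ P a  input=a x b $  — match a
step 7: stack=$ P  input=x b $  — expand P → x b
step 8: stack=$ b x  input=x b $  — match x
step 9: stack=$ b  input=b $  — match b
Accept reached after 9 steps.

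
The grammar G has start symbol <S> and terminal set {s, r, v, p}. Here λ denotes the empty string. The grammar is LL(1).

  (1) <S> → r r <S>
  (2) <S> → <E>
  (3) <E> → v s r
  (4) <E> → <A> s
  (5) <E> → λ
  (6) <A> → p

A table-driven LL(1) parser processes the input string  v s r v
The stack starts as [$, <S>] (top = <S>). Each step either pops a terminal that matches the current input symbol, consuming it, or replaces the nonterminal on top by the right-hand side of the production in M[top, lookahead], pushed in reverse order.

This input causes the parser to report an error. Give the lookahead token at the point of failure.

v

step 1: stack=$ <S>  input=v s r v $  — expand <S> → <E>
step 2: stack=$ <E>  input=v s r v $  — expand <E> → v s r
step 3: stack=$ r s v  input=v s r v $  — match v
step 4: stack=$ r s  input=s r v $  — match s
step 5: stack=$ r  input=r v $  — match r
step 6: stack=$  input=v $  — error: stack empty but input remains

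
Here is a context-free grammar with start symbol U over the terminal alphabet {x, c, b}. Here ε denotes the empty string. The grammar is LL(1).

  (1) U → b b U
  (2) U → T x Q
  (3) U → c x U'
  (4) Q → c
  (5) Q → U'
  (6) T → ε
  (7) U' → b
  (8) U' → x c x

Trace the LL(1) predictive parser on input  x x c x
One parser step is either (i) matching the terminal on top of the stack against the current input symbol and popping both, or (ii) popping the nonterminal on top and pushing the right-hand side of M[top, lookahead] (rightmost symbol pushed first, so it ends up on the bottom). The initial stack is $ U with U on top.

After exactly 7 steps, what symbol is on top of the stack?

x

     Stack    Input      Action
  1  $ U      x x c x $  expand U → T x Q
  2  $ Q x T  x x c x $  expand T → ε
  3  $ Q x    x x c x $  match x
  4  $ Q      x c x $    expand Q → U'
  5  $ U'     x c x $    expand U' → x c x
  6  $ x c x  x c x $    match x
  7  $ x c    c x $      match c
Stack after step 7: $ x (top = x).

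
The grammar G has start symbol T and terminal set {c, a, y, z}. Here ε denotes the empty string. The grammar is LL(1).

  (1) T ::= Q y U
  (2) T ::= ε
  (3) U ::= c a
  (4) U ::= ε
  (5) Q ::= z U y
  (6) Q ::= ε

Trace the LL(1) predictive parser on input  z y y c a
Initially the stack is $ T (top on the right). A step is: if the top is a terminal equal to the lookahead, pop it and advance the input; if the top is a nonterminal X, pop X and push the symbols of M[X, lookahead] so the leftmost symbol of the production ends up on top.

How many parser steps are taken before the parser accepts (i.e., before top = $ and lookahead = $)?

step 1: stack=$ T  input=z y y c a $  — expand T ::= Q y U
step 2: stack=$ U y Q  input=z y y c a $  — expand Q ::= z U y
step 3: stack=$ U y y U z  input=z y y c a $  — match z
step 4: stack=$ U y y U  input=y y c a $  — expand U ::= ε
step 5: stack=$ U y y  input=y y c a $  — match y
step 6: stack=$ U y  input=y c a $  — match y
step 7: stack=$ U  input=c a $  — expand U ::= c a
step 8: stack=$ a c  input=c a $  — match c
step 9: stack=$ a  input=a $  — match a
Accept reached after 9 steps.

9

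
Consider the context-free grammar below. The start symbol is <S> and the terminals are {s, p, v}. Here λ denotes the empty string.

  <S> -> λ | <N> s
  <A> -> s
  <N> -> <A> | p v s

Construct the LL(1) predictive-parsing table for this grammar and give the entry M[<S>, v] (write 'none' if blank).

none

FIRST(<A>) = {s}
FIRST(<N>) = {p, s}  (via <A>)
FIRST(<S>) = {λ, p, s}  (via <N> s)
FOLLOW(<S>) includes $ since <S> is the start symbol.
FOLLOW(<S>): <S> appears on no right-hand side. Thus FOLLOW(<S>) = {$}.
For <S> -> λ: FIRST(λ) = {λ}, so it goes in M[<S>, t] for t ∈ {}; since λ ∈ FIRST, also for every t ∈ FOLLOW(<S>) = {$}.
For <S> -> <N> s: FIRST(<N> s) = {p, s}, so it goes in M[<S>, t] for t ∈ {p, s}.
None of these place a production in M[<S>, v].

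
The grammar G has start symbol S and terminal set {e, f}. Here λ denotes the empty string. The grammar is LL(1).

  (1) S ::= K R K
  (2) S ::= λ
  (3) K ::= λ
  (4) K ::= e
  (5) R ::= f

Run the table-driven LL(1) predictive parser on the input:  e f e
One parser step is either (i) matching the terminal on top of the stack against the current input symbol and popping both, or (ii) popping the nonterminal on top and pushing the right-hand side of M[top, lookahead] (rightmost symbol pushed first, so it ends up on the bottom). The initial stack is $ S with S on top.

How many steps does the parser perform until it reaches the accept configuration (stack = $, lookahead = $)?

     Stack    Input    Action
  1  $ S      e f e $  expand S ::= K R K
  2  $ K R K  e f e $  expand K ::= e
  3  $ K R e  e f e $  match e
  4  $ K R    f e $    expand R ::= f
  5  $ K f    f e $    match f
  6  $ K      e $      expand K ::= e
  7  $ e      e $      match e
Accept reached after 7 steps.

7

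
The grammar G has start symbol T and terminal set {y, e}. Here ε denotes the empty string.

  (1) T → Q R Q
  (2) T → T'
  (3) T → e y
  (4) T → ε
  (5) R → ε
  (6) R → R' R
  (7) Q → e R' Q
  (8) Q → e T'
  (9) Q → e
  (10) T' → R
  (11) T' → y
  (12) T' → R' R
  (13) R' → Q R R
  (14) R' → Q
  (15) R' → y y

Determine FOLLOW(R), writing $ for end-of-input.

FIRST(Q): from Q→e R' Q we get {e}; from Q→e T' we get {e}; from Q→e we get {e}. So FIRST(Q) = {e}.
FIRST(R'): from R'→Q R R we get {e}; from R'→Q we get {e}; from R'→y y we get {y}. So FIRST(R') = {e, y}.
FIRST(R): from R→ε we get {ε}; from R→R' R we get {e, y}. So FIRST(R) = {ε, e, y}.
FIRST(T'): from T'→R we get {ε, e, y}; from T'→y we get {y}; from T'→R' R we get {e, y}. So FIRST(T') = {ε, e, y}.
FIRST(T): from T→Q R Q we get {e}; from T→T' we get {ε, e, y}; from T→e y we get {e}; from T→ε we get {ε}. So FIRST(T) = {ε, e, y}.
FOLLOW(T) includes $ since T is the start symbol.
FOLLOW(T): T appears on no right-hand side. Thus FOLLOW(T) = {$}.
FOLLOW(R): in T→Q R Q, R is followed by Q with FIRST {e}; in R→R' R, the suffix after R is empty (adds nothing new); in T'→R, the suffix after R is empty, so FOLLOW(R) ⊇ FOLLOW(T') = {$, e, y}; in T'→R' R, the suffix after R is empty, so FOLLOW(R) ⊇ FOLLOW(T') = {$, e, y}; in R'→Q R R (occurrence 1), R is followed by R with FIRST {ε, e, y}; in R'→Q R R (occurrence 1), the suffix after R is nullable, so FOLLOW(R) ⊇ FOLLOW(R') = {$, e, y}; in R'→Q R R (occurrence 2), the suffix after R is empty, so FOLLOW(R) ⊇ FOLLOW(R') = {$, e, y}. Thus FOLLOW(R) = {$, e, y}.
FOLLOW(Q): in T→Q R Q (occurrence 1), Q is followed by R Q with FIRST {e, y}; in T→Q R Q (occurrence 2), the suffix after Q is empty, so FOLLOW(Q) ⊇ FOLLOW(T) = {$}; in Q→e R' Q, the suffix after Q is empty (adds nothing new); in R'→Q R R, Q is followed by R R with FIRST {ε, e, y}; in R'→Q R R, the suffix after Q is nullable, so FOLLOW(Q) ⊇ FOLLOW(R') = {$, e, y}; in R'→Q, the suffix after Q is empty, so FOLLOW(Q) ⊇ FOLLOW(R') = {$, e, y}. Thus FOLLOW(Q) = {$, e, y}.
FOLLOW(T'): in T→T', the suffix after T' is empty, so FOLLOW(T') ⊇ FOLLOW(T) = {$}; in Q→e T', the suffix after T' is empty, so FOLLOW(T') ⊇ FOLLOW(Q) = {$, e, y}. Thus FOLLOW(T') = {$, e, y}.
FOLLOW(R'): in R→R' R, R' is followed by R with FIRST {ε, e, y}; in R→R' R, the suffix after R' is nullable, so FOLLOW(R') ⊇ FOLLOW(R) = {$, e, y}; in Q→e R' Q, R' is followed by Q with FIRST {e}; in T'→R' R, R' is followed by R with FIRST {ε, e, y}; in T'→R' R, the suffix after R' is nullable, so FOLLOW(R') ⊇ FOLLOW(T') = {$, e, y}. Thus FOLLOW(R') = {$, e, y}.

{$, e, y}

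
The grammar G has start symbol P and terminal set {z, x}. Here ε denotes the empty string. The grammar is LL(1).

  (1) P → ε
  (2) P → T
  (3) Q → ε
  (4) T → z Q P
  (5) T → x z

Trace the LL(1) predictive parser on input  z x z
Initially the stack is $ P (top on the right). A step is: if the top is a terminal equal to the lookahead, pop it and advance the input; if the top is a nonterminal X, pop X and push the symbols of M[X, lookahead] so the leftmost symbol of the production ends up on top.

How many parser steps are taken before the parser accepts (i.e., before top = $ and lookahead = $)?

8

step 1: stack=$ P  input=z x z $  — expand P → T
step 2: stack=$ T  input=z x z $  — expand T → z Q P
step 3: stack=$ P Q z  input=z x z $  — match z
step 4: stack=$ P Q  input=x z $  — expand Q → ε
step 5: stack=$ P  input=x z $  — expand P → T
step 6: stack=$ T  input=x z $  — expand T → x z
step 7: stack=$ z x  input=x z $  — match x
step 8: stack=$ z  input=z $  — match z
Accept reached after 8 steps.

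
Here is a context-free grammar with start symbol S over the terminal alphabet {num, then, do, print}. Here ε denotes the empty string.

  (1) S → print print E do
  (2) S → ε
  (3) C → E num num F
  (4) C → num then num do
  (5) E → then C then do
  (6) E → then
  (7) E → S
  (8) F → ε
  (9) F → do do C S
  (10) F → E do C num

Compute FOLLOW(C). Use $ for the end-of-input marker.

{num, print, then}

FIRST(S) = {ε, print}
FIRST(E) = {ε, print, then}  (via S)
FIRST(C) = {num, print, then}  (via E num num F)
FIRST(F) = {ε, do, print, then}  (via E do C num)
FOLLOW(S) includes $ since S is the start symbol.
FOLLOW(E): in S→print print E do, E is followed by do with FIRST {do}; in C→E num num F, E is followed by num num F with FIRST {num}; in F→E do C num, E is followed by do C num with FIRST {do}. Thus FOLLOW(E) = {do, num}.
FOLLOW(S): in E→S, the suffix after S is empty, so FOLLOW(S) ⊇ FOLLOW(E) = {do, num}; in F→do do C S, the suffix after S is empty, so FOLLOW(S) ⊇ FOLLOW(F) = {num, print, then}. Thus FOLLOW(S) = {$, do, num, print, then}.
FOLLOW(C): in E→then C then do, C is followed by then do with FIRST {then}; in F→do do C S, C is followed by S with FIRST {ε, print}; in F→do do C S, the suffix after C is nullable, so FOLLOW(C) ⊇ FOLLOW(F) = {num, print, then}; in F→E do C num, C is followed by num with FIRST {num}. Thus FOLLOW(C) = {num, print, then}.
FOLLOW(F): in C→E num num F, the suffix after F is empty, so FOLLOW(F) ⊇ FOLLOW(C) = {num, print, then}. Thus FOLLOW(F) = {num, print, then}.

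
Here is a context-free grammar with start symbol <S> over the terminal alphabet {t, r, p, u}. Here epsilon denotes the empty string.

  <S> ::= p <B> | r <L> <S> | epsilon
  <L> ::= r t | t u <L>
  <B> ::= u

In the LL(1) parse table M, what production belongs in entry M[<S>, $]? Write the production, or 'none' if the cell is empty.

FIRST(<S>): from <S>::=p <B> we get {p}; from <S>::=r <L> <S> we get {r}; from <S>::=epsilon we get {epsilon}. So FIRST(<S>) = {epsilon, p, r}.
FIRST(<L>): from <L>::=r t we get {r}; from <L>::=t u <L> we get {t}. So FIRST(<L>) = {r, t}.
FIRST(<B>): from <B>::=u we get {u}. So FIRST(<B>) = {u}.
FOLLOW(<S>) includes $ since <S> is the start symbol.
FOLLOW(<S>): in <S>::=r <L> <S>, the suffix after <S> is empty (adds nothing new). Thus FOLLOW(<S>) = {$}.
For <S> ::= p <B>: FIRST(p <B>) = {p}, so it goes in M[<S>, t] for t ∈ {p}.
For <S> ::= r <L> <S>: FIRST(r <L> <S>) = {r}, so it goes in M[<S>, t] for t ∈ {r}.
For <S> ::= epsilon: FIRST(epsilon) = {epsilon}, so it goes in M[<S>, t] for t ∈ {}; since epsilon ∈ FIRST, also for every t ∈ FOLLOW(<S>) = {$}.

<S> ::= epsilon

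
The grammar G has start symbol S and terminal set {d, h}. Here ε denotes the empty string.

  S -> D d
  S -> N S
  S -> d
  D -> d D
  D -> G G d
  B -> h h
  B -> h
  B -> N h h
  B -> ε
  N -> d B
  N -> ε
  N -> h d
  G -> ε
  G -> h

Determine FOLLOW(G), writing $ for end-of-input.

FIRST(N): from N->d B we get {d}; from N->ε we get {ε}; from N->h d we get {h}. So FIRST(N) = {ε, d, h}.
FIRST(G): from G->ε we get {ε}; from G->h we get {h}. So FIRST(G) = {ε, h}.
FIRST(D): from D->d D we get {d}; from D->G G d we get {d, h}. So FIRST(D) = {d, h}.
FIRST(B): from B->h h we get {h}; from B->h we get {h}; from B->N h h we get {d, h}; from B->ε we get {ε}. So FIRST(B) = {ε, d, h}.
FIRST(S): from S->D d we get {d, h}; from S->N S we get {d, h}; from S->d we get {d}. So FIRST(S) = {d, h}.
FOLLOW(S) includes $ since S is the start symbol.
FOLLOW(S): in S->N S, the suffix after S is empty (adds nothing new). Thus FOLLOW(S) = {$}.
FOLLOW(D): in S->D d, D is followed by d with FIRST {d}; in D->d D, the suffix after D is empty (adds nothing new). Thus FOLLOW(D) = {d}.
FOLLOW(N): in S->N S, N is followed by S with FIRST {d, h}; in B->N h h, N is followed by h h with FIRST {h}. Thus FOLLOW(N) = {d, h}.
FOLLOW(B): in N->d B, the suffix after B is empty, so FOLLOW(B) ⊇ FOLLOW(N) = {d, h}. Thus FOLLOW(B) = {d, h}.
FOLLOW(G): in D->G G d (occurrence 1), G is followed by G d with FIRST {d, h}; in D->G G d (occurrence 2), G is followed by d with FIRST {d}. Thus FOLLOW(G) = {d, h}.

{d, h}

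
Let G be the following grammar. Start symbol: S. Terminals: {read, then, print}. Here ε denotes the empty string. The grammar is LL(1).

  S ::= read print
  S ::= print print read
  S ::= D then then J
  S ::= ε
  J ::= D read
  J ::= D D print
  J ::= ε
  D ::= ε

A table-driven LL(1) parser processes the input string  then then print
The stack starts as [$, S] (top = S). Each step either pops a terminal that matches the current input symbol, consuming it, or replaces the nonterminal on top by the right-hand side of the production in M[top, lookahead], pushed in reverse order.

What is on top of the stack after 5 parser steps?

step 1: stack=$ S  input=then then print $  — expand S ::= D then then J
step 2: stack=$ J then then D  input=then then print $  — expand D ::= ε
step 3: stack=$ J then then  input=then then print $  — match then
step 4: stack=$ J then  input=then print $  — match then
step 5: stack=$ J  input=print $  — expand J ::= D D print
Stack after step 5: $ print D D (top = D).

D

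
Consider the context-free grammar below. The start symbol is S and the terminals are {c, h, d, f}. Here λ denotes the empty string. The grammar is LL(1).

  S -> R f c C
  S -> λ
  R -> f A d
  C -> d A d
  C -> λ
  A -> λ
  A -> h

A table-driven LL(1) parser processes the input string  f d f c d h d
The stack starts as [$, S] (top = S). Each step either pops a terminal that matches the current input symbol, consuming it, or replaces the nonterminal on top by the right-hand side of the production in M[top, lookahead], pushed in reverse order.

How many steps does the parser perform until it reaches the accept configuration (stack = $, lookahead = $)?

12

step 1: stack=$ S  input=f d f c d h d $  — expand S -> R f c C
step 2: stack=$ C c f R  input=f d f c d h d $  — expand R -> f A d
step 3: stack=$ C c f d A f  input=f d f c d h d $  — match f
step 4: stack=$ C c f d A  input=d f c d h d $  — expand A -> λ
step 5: stack=$ C c f d  input=d f c d h d $  — match d
step 6: stack=$ C c f  input=f c d h d $  — match f
step 7: stack=$ C c  input=c d h d $  — match c
step 8: stack=$ C  input=d h d $  — expand C -> d A d
step 9: stack=$ d A d  input=d h d $  — match d
step 10: stack=$ d A  input=h d $  — expand A -> h
step 11: stack=$ d h  input=h d $  — match h
step 12: stack=$ d  input=d $  — match d
Accept reached after 12 steps.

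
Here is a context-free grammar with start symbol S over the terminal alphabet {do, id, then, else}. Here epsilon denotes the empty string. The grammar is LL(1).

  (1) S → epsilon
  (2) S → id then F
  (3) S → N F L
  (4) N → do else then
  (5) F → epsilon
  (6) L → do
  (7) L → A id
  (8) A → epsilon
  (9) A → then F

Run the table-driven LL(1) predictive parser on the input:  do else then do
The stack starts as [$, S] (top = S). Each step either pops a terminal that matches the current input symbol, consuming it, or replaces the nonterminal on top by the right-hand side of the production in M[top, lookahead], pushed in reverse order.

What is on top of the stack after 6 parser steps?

L

step 1: stack=$ S  input=do else then do $  — expand S → N F L
step 2: stack=$ L F N  input=do else then do $  — expand N → do else then
step 3: stack=$ L F then else do  input=do else then do $  — match do
step 4: stack=$ L F then else  input=else then do $  — match else
step 5: stack=$ L F then  input=then do $  — match then
step 6: stack=$ L F  input=do $  — expand F → epsilon
Stack after step 6: $ L (top = L).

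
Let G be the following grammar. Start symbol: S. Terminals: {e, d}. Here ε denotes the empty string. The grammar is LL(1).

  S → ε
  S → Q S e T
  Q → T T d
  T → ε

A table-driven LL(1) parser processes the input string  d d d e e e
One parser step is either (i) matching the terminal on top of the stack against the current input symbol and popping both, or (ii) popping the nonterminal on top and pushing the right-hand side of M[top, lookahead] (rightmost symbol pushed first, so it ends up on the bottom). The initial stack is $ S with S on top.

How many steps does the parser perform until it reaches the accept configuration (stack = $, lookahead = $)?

22

      Stack                  Input          Action
   1  $ S                    d d d e e e $  expand S → Q S e T
   2  $ T e S Q              d d d e e e $  expand Q → T T d
   3  $ T e S d T T          d d d e e e $  expand T → ε
   4  $ T e S d T            d d d e e e $  expand T → ε
   5  $ T e S d              d d d e e e $  match d
   6  $ T e S                d d e e e $    expand S → Q S e T
   7  $ T e T e S Q          d d e e e $    expand Q → T T d
   8  $ T e T e S d T T      d d e e e $    expand T → ε
   9  $ T e T e S d T        d d e e e $    expand T → ε
  10  $ T e T e S d          d d e e e $    match d
  11  $ T e T e S            d e e e $      expand S → Q S e T
  12  $ T e T e T e S Q      d e e e $      expand Q → T T d
  13  $ T e T e T e S d T T  d e e e $      expand T → ε
  14  $ T e T e T e S d T    d e e e $      expand T → ε
  15  $ T e T e T e S d      d e e e $      match d
  16  $ T e T e T e S        e e e $        expand S → ε
  17  $ T e T e T e          e e e $        match e
  18  $ T e T e T            e e $          expand T → ε
  19  $ T e T e              e e $          match e
  20  $ T e T                e $            expand T → ε
  21  $ T e                  e $            match e
  22  $ T                    $              expand T → ε
Accept reached after 22 steps.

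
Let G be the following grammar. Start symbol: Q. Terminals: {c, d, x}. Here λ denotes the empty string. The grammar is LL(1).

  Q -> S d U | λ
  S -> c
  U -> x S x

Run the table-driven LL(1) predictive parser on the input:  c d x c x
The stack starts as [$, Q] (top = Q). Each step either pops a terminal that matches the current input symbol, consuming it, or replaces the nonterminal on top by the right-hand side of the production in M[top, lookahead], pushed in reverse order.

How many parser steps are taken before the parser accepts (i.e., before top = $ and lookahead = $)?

     Stack    Input        Action
  1  $ Q      c d x c x $  expand Q -> S d U
  2  $ U d S  c d x c x $  expand S -> c
  3  $ U d c  c d x c x $  match c
  4  $ U d    d x c x $    match d
  5  $ U      x c x $      expand U -> x S x
  6  $ x S x  x c x $      match x
  7  $ x S    c x $        expand S -> c
  8  $ x c    c x $        match c
  9  $ x      x $          match x
Accept reached after 9 steps.

9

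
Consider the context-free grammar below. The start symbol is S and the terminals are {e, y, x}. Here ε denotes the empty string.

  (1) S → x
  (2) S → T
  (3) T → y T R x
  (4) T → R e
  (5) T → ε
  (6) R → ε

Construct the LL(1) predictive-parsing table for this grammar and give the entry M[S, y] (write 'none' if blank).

FIRST(R) = {ε}
FIRST(T) = {ε, e, y}  (via R e)
FIRST(S) = {ε, e, x, y}  (via T)
FOLLOW(S) includes $ since S is the start symbol.
FOLLOW(S): S appears on no right-hand side. Thus FOLLOW(S) = {$}.
For S → x: FIRST(x) = {x}, so it goes in M[S, t] for t ∈ {x}.
For S → T: FIRST(T) = {ε, e, y}, so it goes in M[S, t] for t ∈ {e, y}; since ε ∈ FIRST, also for every t ∈ FOLLOW(S) = {$}.

S → T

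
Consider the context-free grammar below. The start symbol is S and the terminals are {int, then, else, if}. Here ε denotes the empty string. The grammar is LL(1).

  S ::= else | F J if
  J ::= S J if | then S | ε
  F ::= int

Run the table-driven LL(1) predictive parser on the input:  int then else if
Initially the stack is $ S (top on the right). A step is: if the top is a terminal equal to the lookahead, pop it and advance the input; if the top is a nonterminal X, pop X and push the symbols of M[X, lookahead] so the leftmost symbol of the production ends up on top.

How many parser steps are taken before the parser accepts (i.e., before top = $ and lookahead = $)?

8

     Stack        Input               Action
  1  $ S          int then else if $  expand S ::= F J if
  2  $ if J F     int then else if $  expand F ::= int
  3  $ if J int   int then else if $  match int
  4  $ if J       then else if $      expand J ::= then S
  5  $ if S then  then else if $      match then
  6  $ if S       else if $           expand S ::= else
  7  $ if else    else if $           match else
  8  $ if         if $                match if
Accept reached after 8 steps.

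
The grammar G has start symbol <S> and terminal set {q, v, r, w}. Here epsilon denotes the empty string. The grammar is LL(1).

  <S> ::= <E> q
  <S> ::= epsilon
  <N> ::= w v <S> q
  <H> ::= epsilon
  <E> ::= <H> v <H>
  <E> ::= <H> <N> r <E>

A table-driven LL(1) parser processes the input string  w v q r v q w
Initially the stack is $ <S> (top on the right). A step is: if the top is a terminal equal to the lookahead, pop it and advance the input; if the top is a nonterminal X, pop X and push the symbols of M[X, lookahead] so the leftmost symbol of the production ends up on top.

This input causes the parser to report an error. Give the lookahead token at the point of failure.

      Stack                Input            Action
   1  $ <S>                w v q r v q w $  expand <S> ::= <E> q
   2  $ q <E>              w v q r v q w $  expand <E> ::= <H> <N> r <E>
   3  $ q <E> r <N> <H>    w v q r v q w $  expand <H> ::= epsilon
   4  $ q <E> r <N>        w v q r v q w $  expand <N> ::= w v <S> q
   5  $ q <E> r q <S> v w  w v q r v q w $  match w
   6  $ q <E> r q <S> v    v q r v q w $    match v
   7  $ q <E> r q <S>      q r v q w $      expand <S> ::= epsilon
   8  $ q <E> r q          q r v q w $      match q
   9  $ q <E> r            r v q w $        match r
  10  $ q <E>              v q w $          expand <E> ::= <H> v <H>
  11  $ q <H> v <H>        v q w $          expand <H> ::= epsilon
  12  $ q <H> v            v q w $          match v
  13  $ q <H>              q w $            expand <H> ::= epsilon
  14  $ q                  q w $            match q
  15  $                    w $              error: stack empty but input remains

w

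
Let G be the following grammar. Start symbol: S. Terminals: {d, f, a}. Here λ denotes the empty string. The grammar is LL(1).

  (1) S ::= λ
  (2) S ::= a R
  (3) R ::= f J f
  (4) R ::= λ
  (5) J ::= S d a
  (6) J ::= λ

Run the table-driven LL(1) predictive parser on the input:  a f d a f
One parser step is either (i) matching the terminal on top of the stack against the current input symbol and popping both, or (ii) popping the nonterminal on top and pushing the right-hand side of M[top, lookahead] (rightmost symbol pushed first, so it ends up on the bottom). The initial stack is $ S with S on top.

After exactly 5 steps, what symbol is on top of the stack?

S

step 1: stack=$ S  input=a f d a f $  — expand S ::= a R
step 2: stack=$ R a  input=a f d a f $  — match a
step 3: stack=$ R  input=f d a f $  — expand R ::= f J f
step 4: stack=$ f J f  input=f d a f $  — match f
step 5: stack=$ f J  input=d a f $  — expand J ::= S d a
Stack after step 5: $ f a d S (top = S).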